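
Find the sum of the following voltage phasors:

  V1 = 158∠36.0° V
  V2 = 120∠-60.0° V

Step 1 — Convert each phasor to rectangular form:
  V1 = 158·(cos(36.0°) + j·sin(36.0°)) = 127.8 + j92.87 V
  V2 = 120·(cos(-60.0°) + j·sin(-60.0°)) = 60 - j103.9 V
Step 2 — Sum components: V_total = 187.8 - j11.05 V.
Step 3 — Convert to polar: |V_total| = 188.1 V, ∠V_total = -3.4°.

V_total = 188.1∠-3.4° V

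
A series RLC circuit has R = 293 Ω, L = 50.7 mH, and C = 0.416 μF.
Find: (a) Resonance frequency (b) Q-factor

Step 1 — Resonance condition Im(Z)=0 gives ω₀ = 1/√(LC).
Step 2 — ω₀ = 1/√(0.0507·4.16e-07) = 6886 rad/s.
Step 3 — f₀ = ω₀/(2π) = 1096 Hz.
Step 4 — Series Q: Q = ω₀L/R = 6886·0.0507/293 = 1.191.

(a) f₀ = 1096 Hz  (b) Q = 1.191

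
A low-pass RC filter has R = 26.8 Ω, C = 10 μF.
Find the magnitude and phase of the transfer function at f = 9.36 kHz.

Step 1 — Angular frequency: ω = 2π·9360 = 5.881e+04 rad/s.
Step 2 — Transfer function: H(jω) = 1/(1 + jωRC).
Step 3 — Denominator: 1 + jωRC = 1 + j·5.881e+04·26.8·1e-05 = 1 + j15.76.
Step 4 — H = 0.004009 - j0.06319.
Step 5 — Magnitude: |H| = 0.06332 (-24.0 dB); phase: φ = -86.4°.

|H| = 0.06332 (-24.0 dB), φ = -86.4°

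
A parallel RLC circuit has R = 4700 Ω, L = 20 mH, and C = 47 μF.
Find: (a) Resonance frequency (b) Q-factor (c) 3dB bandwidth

Step 1 — Resonance: ω₀ = 1/√(LC) = 1/√(0.02·4.7e-05) = 1031 rad/s.
Step 2 — f₀ = ω₀/(2π) = 164.2 Hz.
Step 3 — Parallel Q: Q = R/(ω₀L) = 4700/(1031·0.02) = 227.8.
Step 4 — Bandwidth: Δω = ω₀/Q = 4.527 rad/s; BW = Δω/(2π) = 0.7205 Hz.

(a) f₀ = 164.2 Hz  (b) Q = 227.8  (c) BW = 0.7205 Hz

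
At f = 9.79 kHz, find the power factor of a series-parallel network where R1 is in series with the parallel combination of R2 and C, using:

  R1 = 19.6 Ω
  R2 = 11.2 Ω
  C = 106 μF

Step 1 — Angular frequency: ω = 2π·f = 2π·9790 = 6.151e+04 rad/s.
Step 2 — Component impedances:
  R1: Z = R = 19.6 Ω
  R2: Z = R = 11.2 Ω
  C: Z = 1/(jωC) = -j/(ω·C) = 0 - j0.1534 Ω
Step 3 — Parallel branch: R2 || C = 1/(1/R2 + 1/C) = 0.0021 - j0.1533 Ω.
Step 4 — Series with R1: Z_total = R1 + (R2 || C) = 19.6 - j0.1533 Ω = 19.6∠-0.4° Ω.
Step 5 — Power factor: PF = cos(φ) = Re(Z)/|Z| = 19.6/19.6 = 1.
Step 6 — Type: Im(Z) = -0.1533 ⇒ leading (phase φ = -0.4°).

PF = 1 (leading, φ = -0.4°)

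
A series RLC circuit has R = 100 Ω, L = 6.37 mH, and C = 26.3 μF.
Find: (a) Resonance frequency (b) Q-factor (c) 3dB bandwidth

Step 1 — Resonance: ω₀ = 1/√(LC) = 1/√(0.00637·2.63e-05) = 2443 rad/s.
Step 2 — f₀ = ω₀/(2π) = 388.8 Hz.
Step 3 — Series Q: Q = ω₀L/R = 2443·0.00637/100 = 0.1556.
Step 4 — Bandwidth: Δω = ω₀/Q = 1.57e+04 rad/s; BW = Δω/(2π) = 2499 Hz.

(a) f₀ = 388.8 Hz  (b) Q = 0.1556  (c) BW = 2499 Hz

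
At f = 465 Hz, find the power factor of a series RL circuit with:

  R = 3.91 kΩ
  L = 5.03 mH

Step 1 — Angular frequency: ω = 2π·f = 2π·465 = 2922 rad/s.
Step 2 — Component impedances:
  R: Z = R = 3910 Ω
  L: Z = jωL = j·2922·0.00503 = 0 + j14.7 Ω
Step 3 — Series combination: Z_total = R + L = 3910 + j14.7 Ω = 3910∠0.2° Ω.
Step 4 — Power factor: PF = cos(φ) = Re(Z)/|Z| = 3910/3910 = 1.
Step 5 — Type: Im(Z) = 14.7 ⇒ lagging (phase φ = 0.2°).

PF = 1 (lagging, φ = 0.2°)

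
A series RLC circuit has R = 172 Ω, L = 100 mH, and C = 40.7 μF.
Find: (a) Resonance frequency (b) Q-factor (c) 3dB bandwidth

Step 1 — Resonance: ω₀ = 1/√(LC) = 1/√(0.1·4.07e-05) = 495.7 rad/s.
Step 2 — f₀ = ω₀/(2π) = 78.89 Hz.
Step 3 — Series Q: Q = ω₀L/R = 495.7·0.1/172 = 0.2882.
Step 4 — Bandwidth: Δω = ω₀/Q = 1720 rad/s; BW = Δω/(2π) = 273.7 Hz.

(a) f₀ = 78.89 Hz  (b) Q = 0.2882  (c) BW = 273.7 Hz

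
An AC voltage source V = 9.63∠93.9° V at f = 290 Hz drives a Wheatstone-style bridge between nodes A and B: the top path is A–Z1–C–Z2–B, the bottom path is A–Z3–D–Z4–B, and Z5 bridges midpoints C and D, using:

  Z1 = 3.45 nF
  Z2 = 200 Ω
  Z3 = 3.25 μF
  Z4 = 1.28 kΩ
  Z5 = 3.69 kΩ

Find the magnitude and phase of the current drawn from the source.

Step 1 — Angular frequency: ω = 2π·f = 2π·290 = 1822 rad/s.
Step 2 — Component impedances:
  Z1: Z = 1/(jωC) = -j/(ω·C) = 0 - j1.591e+05 Ω
  Z2: Z = R = 200 Ω
  Z3: Z = 1/(jωC) = -j/(ω·C) = 0 - j168.9 Ω
  Z4: Z = R = 1280 Ω
  Z5: Z = R = 3690 Ω
Step 3 — Bridge requires nodal analysis (the Z5 bridge couples midpoints C and D, so the two paths cannot be reduced to a simple series/parallel combination). Setting node B to ground and injecting 1 A at node A, the 3-node admittance system at A, C, D solves to V_A = Z_AB = 961.1 - j173.9 Ω = 976.7∠-10.3° Ω.
Step 4 — Source phasor: V = 9.63∠93.9° V = -0.655 + j9.608 V.
Step 5 — Ohm's law: I = V / Z_total = (-0.655 + j9.608) / (961.1 - j173.9) = -0.002411 + j0.00956 A.
Step 6 — Convert to polar: |I| = 0.009859 A, ∠I = 104.2°.

I = 0.009859∠104.2° A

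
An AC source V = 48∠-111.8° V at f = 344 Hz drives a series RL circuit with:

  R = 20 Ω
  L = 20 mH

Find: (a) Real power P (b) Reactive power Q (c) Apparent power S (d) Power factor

Step 1 — Angular frequency: ω = 2π·f = 2π·344 = 2161 rad/s.
Step 2 — Component impedances:
  R: Z = R = 20 Ω
  L: Z = jωL = j·2161·0.02 = 0 + j43.23 Ω
Step 3 — Series combination: Z_total = R + L = 20 + j43.23 Ω = 47.63∠65.2° Ω.
Step 4 — Source phasor: V = 48∠-111.8° V = -17.83 - j44.57 V.
Step 5 — Current: I = V / Z = -1.006 - j0.05323 A = 1.008∠-177.0° A.
Step 6 — Complex power: S = V·I* = 20.31 + j43.9 VA.
Step 7 — Real power: P = Re(S) = 20.31 W.
Step 8 — Reactive power: Q = Im(S) = 43.9 VAR.
Step 9 — Apparent power: |S| = 48.37 VA.
Step 10 — Power factor: PF = P/|S| = 0.4199 (lagging).

(a) P = 20.31 W  (b) Q = 43.9 VAR  (c) S = 48.37 VA  (d) PF = 0.4199 (lagging)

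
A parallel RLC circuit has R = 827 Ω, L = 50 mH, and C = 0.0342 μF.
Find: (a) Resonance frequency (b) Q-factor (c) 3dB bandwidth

Step 1 — Resonance: ω₀ = 1/√(LC) = 1/√(0.05·3.42e-08) = 2.418e+04 rad/s.
Step 2 — f₀ = ω₀/(2π) = 3849 Hz.
Step 3 — Parallel Q: Q = R/(ω₀L) = 827/(2.418e+04·0.05) = 0.684.
Step 4 — Bandwidth: Δω = ω₀/Q = 3.536e+04 rad/s; BW = Δω/(2π) = 5627 Hz.

(a) f₀ = 3849 Hz  (b) Q = 0.684  (c) BW = 5627 Hz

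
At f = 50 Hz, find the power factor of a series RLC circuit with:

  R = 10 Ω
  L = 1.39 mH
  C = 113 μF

Step 1 — Angular frequency: ω = 2π·f = 2π·50 = 314.2 rad/s.
Step 2 — Component impedances:
  R: Z = R = 10 Ω
  L: Z = jωL = j·314.2·0.00139 = 0 + j0.4367 Ω
  C: Z = 1/(jωC) = -j/(ω·C) = 0 - j28.17 Ω
Step 3 — Series combination: Z_total = R + L + C = 10 - j27.73 Ω = 29.48∠-70.2° Ω.
Step 4 — Power factor: PF = cos(φ) = Re(Z)/|Z| = 10/29.48 = 0.3392.
Step 5 — Type: Im(Z) = -27.73 ⇒ leading (phase φ = -70.2°).

PF = 0.3392 (leading, φ = -70.2°)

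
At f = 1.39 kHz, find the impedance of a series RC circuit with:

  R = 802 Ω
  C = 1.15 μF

Step 1 — Angular frequency: ω = 2π·f = 2π·1390 = 8734 rad/s.
Step 2 — Component impedances:
  R: Z = R = 802 Ω
  C: Z = 1/(jωC) = -j/(ω·C) = 0 - j99.57 Ω
Step 3 — Series combination: Z_total = R + C = 802 - j99.57 Ω = 808.2∠-7.1° Ω.

Z = 802 - j99.57 Ω = 808.2∠-7.1° Ω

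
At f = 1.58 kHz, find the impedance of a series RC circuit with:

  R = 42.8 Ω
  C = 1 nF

Step 1 — Angular frequency: ω = 2π·f = 2π·1580 = 9927 rad/s.
Step 2 — Component impedances:
  R: Z = R = 42.8 Ω
  C: Z = 1/(jωC) = -j/(ω·C) = 0 - j1.007e+05 Ω
Step 3 — Series combination: Z_total = R + C = 42.8 - j1.007e+05 Ω = 1.007e+05∠-90.0° Ω.

Z = 42.8 - j1.007e+05 Ω = 1.007e+05∠-90.0° Ω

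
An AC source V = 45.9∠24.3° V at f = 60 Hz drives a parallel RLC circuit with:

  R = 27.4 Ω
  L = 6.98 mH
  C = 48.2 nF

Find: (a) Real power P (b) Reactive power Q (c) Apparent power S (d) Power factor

Step 1 — Angular frequency: ω = 2π·f = 2π·60 = 377 rad/s.
Step 2 — Component impedances:
  R: Z = R = 27.4 Ω
  L: Z = jωL = j·377·0.00698 = 0 + j2.631 Ω
  C: Z = 1/(jωC) = -j/(ω·C) = 0 - j5.503e+04 Ω
Step 3 — Parallel combination: 1/Z_total = 1/R + 1/L + 1/C; Z_total = 0.2504 + j2.607 Ω = 2.619∠84.5° Ω.
Step 4 — Source phasor: V = 45.9∠24.3° V = 41.83 + j18.89 V.
Step 5 — Current: I = V / Z = 8.705 - j15.21 A = 17.52∠-60.2° A.
Step 6 — Complex power: S = V·I* = 76.89 + j800.6 VA.
Step 7 — Real power: P = Re(S) = 76.89 W.
Step 8 — Reactive power: Q = Im(S) = 800.6 VAR.
Step 9 — Apparent power: |S| = 804.3 VA.
Step 10 — Power factor: PF = P/|S| = 0.0956 (lagging).

(a) P = 76.89 W  (b) Q = 800.6 VAR  (c) S = 804.3 VA  (d) PF = 0.0956 (lagging)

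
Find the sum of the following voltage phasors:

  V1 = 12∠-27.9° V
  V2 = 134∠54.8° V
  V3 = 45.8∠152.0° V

Step 1 — Convert each phasor to rectangular form:
  V1 = 12·(cos(-27.9°) + j·sin(-27.9°)) = 10.61 - j5.615 V
  V2 = 134·(cos(54.8°) + j·sin(54.8°)) = 77.24 + j109.5 V
  V3 = 45.8·(cos(152.0°) + j·sin(152.0°)) = -40.44 + j21.5 V
Step 2 — Sum components: V_total = 47.41 + j125.4 V.
Step 3 — Convert to polar: |V_total| = 134 V, ∠V_total = 69.3°.

V_total = 134∠69.3° V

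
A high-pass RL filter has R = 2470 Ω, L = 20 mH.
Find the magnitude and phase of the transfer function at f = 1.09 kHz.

Step 1 — Angular frequency: ω = 2π·1090 = 6849 rad/s.
Step 2 — Transfer function: H(jω) = jωL/(R + jωL).
Step 3 — Numerator jωL = j·137; denominator R + jωL = 2470 + j137.
Step 4 — H = 0.003066 + j0.05528.
Step 5 — Magnitude: |H| = 0.05537 (-25.1 dB); phase: φ = 86.8°.

|H| = 0.05537 (-25.1 dB), φ = 86.8°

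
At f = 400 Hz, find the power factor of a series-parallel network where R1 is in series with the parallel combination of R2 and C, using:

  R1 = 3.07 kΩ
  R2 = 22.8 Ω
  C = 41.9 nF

Step 1 — Angular frequency: ω = 2π·f = 2π·400 = 2513 rad/s.
Step 2 — Component impedances:
  R1: Z = R = 3070 Ω
  R2: Z = R = 22.8 Ω
  C: Z = 1/(jωC) = -j/(ω·C) = 0 - j9496 Ω
Step 3 — Parallel branch: R2 || C = 1/(1/R2 + 1/C) = 22.8 - j0.05474 Ω.
Step 4 — Series with R1: Z_total = R1 + (R2 || C) = 3093 - j0.05474 Ω = 3093∠-0.0° Ω.
Step 5 — Power factor: PF = cos(φ) = Re(Z)/|Z| = 3093/3093 = 1.
Step 6 — Type: Im(Z) = -0.05474 ⇒ leading (phase φ = -0.0°).

PF = 1 (leading, φ = -0.0°)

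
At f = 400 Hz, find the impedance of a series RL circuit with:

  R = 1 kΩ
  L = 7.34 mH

Step 1 — Angular frequency: ω = 2π·f = 2π·400 = 2513 rad/s.
Step 2 — Component impedances:
  R: Z = R = 1000 Ω
  L: Z = jωL = j·2513·0.00734 = 0 + j18.45 Ω
Step 3 — Series combination: Z_total = R + L = 1000 + j18.45 Ω = 1000∠1.1° Ω.

Z = 1000 + j18.45 Ω = 1000∠1.1° Ω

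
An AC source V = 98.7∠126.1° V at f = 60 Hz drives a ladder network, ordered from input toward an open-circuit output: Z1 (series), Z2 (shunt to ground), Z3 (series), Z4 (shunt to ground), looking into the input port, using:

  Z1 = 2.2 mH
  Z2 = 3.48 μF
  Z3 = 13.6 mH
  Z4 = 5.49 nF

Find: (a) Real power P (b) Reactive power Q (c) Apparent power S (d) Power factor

Step 1 — Angular frequency: ω = 2π·f = 2π·60 = 377 rad/s.
Step 2 — Component impedances:
  Z1: Z = jωL = j·377·0.0022 = 0 + j0.8294 Ω
  Z2: Z = 1/(jωC) = -j/(ω·C) = 0 - j762.2 Ω
  Z3: Z = jωL = j·377·0.0136 = 0 + j5.127 Ω
  Z4: Z = 1/(jωC) = -j/(ω·C) = 0 - j4.832e+05 Ω
Step 3 — Ladder network (open output): work backward from the far end, alternating series and parallel combinations. Z_in = 0 - j760.2 Ω = 760.2∠-90.0° Ω.
Step 4 — Source phasor: V = 98.7∠126.1° V = -58.15 + j79.75 V.
Step 5 — Current: I = V / Z = -0.1049 - j0.0765 A = 0.1298∠-143.9° A.
Step 6 — Complex power: S = V·I* = 0 - j12.81 VA.
Step 7 — Real power: P = Re(S) = 0 W.
Step 8 — Reactive power: Q = Im(S) = -12.81 VAR.
Step 9 — Apparent power: |S| = 12.81 VA.
Step 10 — Power factor: PF = P/|S| = 0 (leading).

(a) P = 0 W  (b) Q = -12.81 VAR  (c) S = 12.81 VA  (d) PF = 0 (leading)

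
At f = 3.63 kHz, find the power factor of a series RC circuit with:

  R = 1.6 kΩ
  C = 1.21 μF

Step 1 — Angular frequency: ω = 2π·f = 2π·3630 = 2.281e+04 rad/s.
Step 2 — Component impedances:
  R: Z = R = 1600 Ω
  C: Z = 1/(jωC) = -j/(ω·C) = 0 - j36.23 Ω
Step 3 — Series combination: Z_total = R + C = 1600 - j36.23 Ω = 1600∠-1.3° Ω.
Step 4 — Power factor: PF = cos(φ) = Re(Z)/|Z| = 1600/1600.41 = 0.9997.
Step 5 — Type: Im(Z) = -36.23 ⇒ leading (phase φ = -1.3°).

PF = 0.9997 (leading, φ = -1.3°)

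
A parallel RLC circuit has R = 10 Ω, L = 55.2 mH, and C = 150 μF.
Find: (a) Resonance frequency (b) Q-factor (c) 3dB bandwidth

Step 1 — Resonance: ω₀ = 1/√(LC) = 1/√(0.0552·0.00015) = 347.5 rad/s.
Step 2 — f₀ = ω₀/(2π) = 55.31 Hz.
Step 3 — Parallel Q: Q = R/(ω₀L) = 10/(347.5·0.0552) = 0.5213.
Step 4 — Bandwidth: Δω = ω₀/Q = 666.7 rad/s; BW = Δω/(2π) = 106.1 Hz.

(a) f₀ = 55.31 Hz  (b) Q = 0.5213  (c) BW = 106.1 Hz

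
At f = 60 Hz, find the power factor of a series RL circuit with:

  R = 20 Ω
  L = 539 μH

Step 1 — Angular frequency: ω = 2π·f = 2π·60 = 377 rad/s.
Step 2 — Component impedances:
  R: Z = R = 20 Ω
  L: Z = jωL = j·377·0.000539 = 0 + j0.2032 Ω
Step 3 — Series combination: Z_total = R + L = 20 + j0.2032 Ω = 20∠0.6° Ω.
Step 4 — Power factor: PF = cos(φ) = Re(Z)/|Z| = 20/20.00103 = 0.9999.
Step 5 — Type: Im(Z) = 0.2032 ⇒ lagging (phase φ = 0.6°).

PF = 0.9999 (lagging, φ = 0.6°)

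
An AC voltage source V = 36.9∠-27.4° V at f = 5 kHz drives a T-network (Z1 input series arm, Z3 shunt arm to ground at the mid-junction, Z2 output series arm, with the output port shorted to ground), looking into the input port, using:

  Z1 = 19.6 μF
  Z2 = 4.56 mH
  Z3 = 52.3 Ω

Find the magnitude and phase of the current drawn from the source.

Step 1 — Angular frequency: ω = 2π·f = 2π·5000 = 3.142e+04 rad/s.
Step 2 — Component impedances:
  Z1: Z = 1/(jωC) = -j/(ω·C) = 0 - j1.624 Ω
  Z2: Z = jωL = j·3.142e+04·0.00456 = 0 + j143.3 Ω
  Z3: Z = R = 52.3 Ω
Step 3 — With the output port shorted to ground, the output series arm Z2 runs from the junction to ground; the shunt arm Z3 also runs from the junction to ground. They appear in parallel: Z3 || Z2 = 46.15 + j16.85 Ω.
Step 4 — Series with input arm Z1: Z_in = Z1 + (Z3 || Z2) = 46.15 + j15.22 Ω = 48.6∠18.3° Ω.
Step 5 — Source phasor: V = 36.9∠-27.4° V = 32.76 - j16.98 V.
Step 6 — Ohm's law: I = V / Z_total = (32.76 - j16.98) / (46.15 + j15.22) = 0.5307 - j0.5431 A.
Step 7 — Convert to polar: |I| = 0.7593 A, ∠I = -45.7°.

I = 0.7593∠-45.7° A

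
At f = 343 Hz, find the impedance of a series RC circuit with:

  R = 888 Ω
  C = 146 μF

Step 1 — Angular frequency: ω = 2π·f = 2π·343 = 2155 rad/s.
Step 2 — Component impedances:
  R: Z = R = 888 Ω
  C: Z = 1/(jωC) = -j/(ω·C) = 0 - j3.178 Ω
Step 3 — Series combination: Z_total = R + C = 888 - j3.178 Ω = 888∠-0.2° Ω.

Z = 888 - j3.178 Ω = 888∠-0.2° Ω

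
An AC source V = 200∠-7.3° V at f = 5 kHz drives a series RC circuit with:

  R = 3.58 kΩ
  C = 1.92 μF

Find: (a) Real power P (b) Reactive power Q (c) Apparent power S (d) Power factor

Step 1 — Angular frequency: ω = 2π·f = 2π·5000 = 3.142e+04 rad/s.
Step 2 — Component impedances:
  R: Z = R = 3580 Ω
  C: Z = 1/(jωC) = -j/(ω·C) = 0 - j16.58 Ω
Step 3 — Series combination: Z_total = R + C = 3580 - j16.58 Ω = 3580∠-0.3° Ω.
Step 4 — Source phasor: V = 200∠-7.3° V = 198.4 - j25.41 V.
Step 5 — Current: I = V / Z = 0.05544 - j0.006842 A = 0.05587∠-7.0° A.
Step 6 — Complex power: S = V·I* = 11.17 - j0.05174 VA.
Step 7 — Real power: P = Re(S) = 11.17 W.
Step 8 — Reactive power: Q = Im(S) = -0.05174 VAR.
Step 9 — Apparent power: |S| = 11.17 VA.
Step 10 — Power factor: PF = P/|S| = 1 (leading).

(a) P = 11.17 W  (b) Q = -0.05174 VAR  (c) S = 11.17 VA  (d) PF = 1 (leading)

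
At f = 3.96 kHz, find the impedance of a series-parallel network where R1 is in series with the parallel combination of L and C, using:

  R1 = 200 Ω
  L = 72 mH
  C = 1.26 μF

Step 1 — Angular frequency: ω = 2π·f = 2π·3960 = 2.488e+04 rad/s.
Step 2 — Component impedances:
  R1: Z = R = 200 Ω
  L: Z = jωL = j·2.488e+04·0.072 = 0 + j1791 Ω
  C: Z = 1/(jωC) = -j/(ω·C) = 0 - j31.9 Ω
Step 3 — Parallel branch: L || C = 1/(1/L + 1/C) = 0 - j32.48 Ω.
Step 4 — Series with R1: Z_total = R1 + (L || C) = 200 - j32.48 Ω = 202.6∠-9.2° Ω.

Z = 200 - j32.48 Ω = 202.6∠-9.2° Ω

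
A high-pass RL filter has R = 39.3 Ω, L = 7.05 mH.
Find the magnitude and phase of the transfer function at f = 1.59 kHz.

Step 1 — Angular frequency: ω = 2π·1590 = 9990 rad/s.
Step 2 — Transfer function: H(jω) = jωL/(R + jωL).
Step 3 — Numerator jωL = j·70.43; denominator R + jωL = 39.3 + j70.43.
Step 4 — H = 0.7626 + j0.4255.
Step 5 — Magnitude: |H| = 0.8733 (-1.2 dB); phase: φ = 29.2°.

|H| = 0.8733 (-1.2 dB), φ = 29.2°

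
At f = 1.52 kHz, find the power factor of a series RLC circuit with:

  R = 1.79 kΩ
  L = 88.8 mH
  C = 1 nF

Step 1 — Angular frequency: ω = 2π·f = 2π·1520 = 9550 rad/s.
Step 2 — Component impedances:
  R: Z = R = 1790 Ω
  L: Z = jωL = j·9550·0.0888 = 0 + j848.1 Ω
  C: Z = 1/(jωC) = -j/(ω·C) = 0 - j1.047e+05 Ω
Step 3 — Series combination: Z_total = R + L + C = 1790 - j1.039e+05 Ω = 1.039e+05∠-89.0° Ω.
Step 4 — Power factor: PF = cos(φ) = Re(Z)/|Z| = 1790/1.039e+05 = 0.01723.
Step 5 — Type: Im(Z) = -1.039e+05 ⇒ leading (phase φ = -89.0°).

PF = 0.01723 (leading, φ = -89.0°)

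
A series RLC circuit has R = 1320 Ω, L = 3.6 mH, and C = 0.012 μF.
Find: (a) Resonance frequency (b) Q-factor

Step 1 — Resonance condition Im(Z)=0 gives ω₀ = 1/√(LC).
Step 2 — ω₀ = 1/√(0.0036·1.2e-08) = 1.521e+05 rad/s.
Step 3 — f₀ = ω₀/(2π) = 2.421e+04 Hz.
Step 4 — Series Q: Q = ω₀L/R = 1.521e+05·0.0036/1320 = 0.4149.

(a) f₀ = 2.421e+04 Hz  (b) Q = 0.4149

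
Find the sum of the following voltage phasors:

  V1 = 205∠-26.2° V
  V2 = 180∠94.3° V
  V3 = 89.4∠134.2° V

Step 1 — Convert each phasor to rectangular form:
  V1 = 205·(cos(-26.2°) + j·sin(-26.2°)) = 183.9 - j90.51 V
  V2 = 180·(cos(94.3°) + j·sin(94.3°)) = -13.5 + j179.5 V
  V3 = 89.4·(cos(134.2°) + j·sin(134.2°)) = -62.33 + j64.09 V
Step 2 — Sum components: V_total = 108.1 + j153.1 V.
Step 3 — Convert to polar: |V_total| = 187.4 V, ∠V_total = 54.8°.

V_total = 187.4∠54.8° V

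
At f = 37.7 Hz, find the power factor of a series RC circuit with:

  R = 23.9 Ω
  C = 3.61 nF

Step 1 — Angular frequency: ω = 2π·f = 2π·37.7 = 236.9 rad/s.
Step 2 — Component impedances:
  R: Z = R = 23.9 Ω
  C: Z = 1/(jωC) = -j/(ω·C) = 0 - j1.169e+06 Ω
Step 3 — Series combination: Z_total = R + C = 23.9 - j1.169e+06 Ω = 1.169e+06∠-90.0° Ω.
Step 4 — Power factor: PF = cos(φ) = Re(Z)/|Z| = 23.9/1.169e+06 = 2.044e-05.
Step 5 — Type: Im(Z) = -1.169e+06 ⇒ leading (phase φ = -90.0°).

PF = 2.044e-05 (leading, φ = -90.0°)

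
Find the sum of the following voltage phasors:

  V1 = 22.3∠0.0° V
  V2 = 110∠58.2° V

Step 1 — Convert each phasor to rectangular form:
  V1 = 22.3·(cos(0.0°) + j·sin(0.0°)) = 22.3 V
  V2 = 110·(cos(58.2°) + j·sin(58.2°)) = 57.97 + j93.49 V
Step 2 — Sum components: V_total = 80.27 + j93.49 V.
Step 3 — Convert to polar: |V_total| = 123.2 V, ∠V_total = 49.4°.

V_total = 123.2∠49.4° V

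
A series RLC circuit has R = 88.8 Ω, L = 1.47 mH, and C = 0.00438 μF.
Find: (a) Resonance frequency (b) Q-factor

Step 1 — Resonance condition Im(Z)=0 gives ω₀ = 1/√(LC).
Step 2 — ω₀ = 1/√(0.00147·4.38e-09) = 3.941e+05 rad/s.
Step 3 — f₀ = ω₀/(2π) = 6.272e+04 Hz.
Step 4 — Series Q: Q = ω₀L/R = 3.941e+05·0.00147/88.8 = 6.524.

(a) f₀ = 6.272e+04 Hz  (b) Q = 6.524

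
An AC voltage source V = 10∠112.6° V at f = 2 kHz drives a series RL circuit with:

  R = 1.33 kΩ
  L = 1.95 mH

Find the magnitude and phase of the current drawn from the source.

Step 1 — Angular frequency: ω = 2π·f = 2π·2000 = 1.257e+04 rad/s.
Step 2 — Component impedances:
  R: Z = R = 1330 Ω
  L: Z = jωL = j·1.257e+04·0.00195 = 0 + j24.5 Ω
Step 3 — Series combination: Z_total = R + L = 1330 + j24.5 Ω = 1330∠1.1° Ω.
Step 4 — Source phasor: V = 10∠112.6° V = -3.843 + j9.232 V.
Step 5 — Ohm's law: I = V / Z_total = (-3.843 + j9.232) / (1330 + j24.5) = -0.002761 + j0.006992 A.
Step 6 — Convert to polar: |I| = 0.007518 A, ∠I = 111.5°.

I = 0.007518∠111.5° A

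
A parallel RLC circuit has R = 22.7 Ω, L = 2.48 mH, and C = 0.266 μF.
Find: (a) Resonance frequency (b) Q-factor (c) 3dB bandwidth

Step 1 — Resonance: ω₀ = 1/√(LC) = 1/√(0.00248·2.66e-07) = 3.893e+04 rad/s.
Step 2 — f₀ = ω₀/(2π) = 6197 Hz.
Step 3 — Parallel Q: Q = R/(ω₀L) = 22.7/(3.893e+04·0.00248) = 0.2351.
Step 4 — Bandwidth: Δω = ω₀/Q = 1.656e+05 rad/s; BW = Δω/(2π) = 2.636e+04 Hz.

(a) f₀ = 6197 Hz  (b) Q = 0.2351  (c) BW = 2.636e+04 Hz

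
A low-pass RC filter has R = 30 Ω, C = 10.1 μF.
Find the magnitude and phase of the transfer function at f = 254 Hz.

Step 1 — Angular frequency: ω = 2π·254 = 1596 rad/s.
Step 2 — Transfer function: H(jω) = 1/(1 + jωRC).
Step 3 — Denominator: 1 + jωRC = 1 + j·1596·30·1.01e-05 = 1 + j0.4836.
Step 4 — H = 0.8105 - j0.3919.
Step 5 — Magnitude: |H| = 0.9003 (-0.9 dB); phase: φ = -25.8°.

|H| = 0.9003 (-0.9 dB), φ = -25.8°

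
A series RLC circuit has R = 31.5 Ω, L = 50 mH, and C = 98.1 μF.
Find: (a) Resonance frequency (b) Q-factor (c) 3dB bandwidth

Step 1 — Resonance: ω₀ = 1/√(LC) = 1/√(0.05·9.81e-05) = 451.5 rad/s.
Step 2 — f₀ = ω₀/(2π) = 71.86 Hz.
Step 3 — Series Q: Q = ω₀L/R = 451.5·0.05/31.5 = 0.7167.
Step 4 — Bandwidth: Δω = ω₀/Q = 630 rad/s; BW = Δω/(2π) = 100.3 Hz.

(a) f₀ = 71.86 Hz  (b) Q = 0.7167  (c) BW = 100.3 Hz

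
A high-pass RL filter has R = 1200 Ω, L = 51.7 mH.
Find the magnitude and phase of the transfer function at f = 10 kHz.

Step 1 — Angular frequency: ω = 2π·1e+04 = 6.283e+04 rad/s.
Step 2 — Transfer function: H(jω) = jωL/(R + jωL).
Step 3 — Numerator jωL = j·3248; denominator R + jωL = 1200 + j3248.
Step 4 — H = 0.8799 + j0.3251.
Step 5 — Magnitude: |H| = 0.938 (-0.6 dB); phase: φ = 20.3°.

|H| = 0.938 (-0.6 dB), φ = 20.3°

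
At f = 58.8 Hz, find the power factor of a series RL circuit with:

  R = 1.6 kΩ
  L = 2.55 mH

Step 1 — Angular frequency: ω = 2π·f = 2π·58.8 = 369.5 rad/s.
Step 2 — Component impedances:
  R: Z = R = 1600 Ω
  L: Z = jωL = j·369.5·0.00255 = 0 + j0.9421 Ω
Step 3 — Series combination: Z_total = R + L = 1600 + j0.9421 Ω = 1600∠0.0° Ω.
Step 4 — Power factor: PF = cos(φ) = Re(Z)/|Z| = 1600/1600 = 1.
Step 5 — Type: Im(Z) = 0.9421 ⇒ lagging (phase φ = 0.0°).

PF = 1 (lagging, φ = 0.0°)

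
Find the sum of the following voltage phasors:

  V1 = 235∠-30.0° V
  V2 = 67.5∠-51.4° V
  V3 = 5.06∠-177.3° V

Step 1 — Convert each phasor to rectangular form:
  V1 = 235·(cos(-30.0°) + j·sin(-30.0°)) = 203.5 - j117.5 V
  V2 = 67.5·(cos(-51.4°) + j·sin(-51.4°)) = 42.11 - j52.75 V
  V3 = 5.06·(cos(-177.3°) + j·sin(-177.3°)) = -5.054 - j0.2384 V
Step 2 — Sum components: V_total = 240.6 - j170.5 V.
Step 3 — Convert to polar: |V_total| = 294.9 V, ∠V_total = -35.3°.

V_total = 294.9∠-35.3° V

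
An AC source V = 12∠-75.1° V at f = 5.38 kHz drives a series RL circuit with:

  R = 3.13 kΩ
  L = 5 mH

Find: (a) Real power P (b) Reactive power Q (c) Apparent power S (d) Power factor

Step 1 — Angular frequency: ω = 2π·f = 2π·5380 = 3.38e+04 rad/s.
Step 2 — Component impedances:
  R: Z = R = 3130 Ω
  L: Z = jωL = j·3.38e+04·0.005 = 0 + j169 Ω
Step 3 — Series combination: Z_total = R + L = 3130 + j169 Ω = 3135∠3.1° Ω.
Step 4 — Source phasor: V = 12∠-75.1° V = 3.086 - j11.6 V.
Step 5 — Current: I = V / Z = 0.0007835 - j0.003747 A = 0.003828∠-78.2° A.
Step 6 — Complex power: S = V·I* = 0.04587 + j0.002477 VA.
Step 7 — Real power: P = Re(S) = 0.04587 W.
Step 8 — Reactive power: Q = Im(S) = 0.002477 VAR.
Step 9 — Apparent power: |S| = 0.04594 VA.
Step 10 — Power factor: PF = P/|S| = 0.9985 (lagging).

(a) P = 0.04587 W  (b) Q = 0.002477 VAR  (c) S = 0.04594 VA  (d) PF = 0.9985 (lagging)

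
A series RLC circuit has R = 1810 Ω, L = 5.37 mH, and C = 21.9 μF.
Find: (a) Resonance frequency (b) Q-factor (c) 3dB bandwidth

Step 1 — Resonance condition Im(Z)=0 gives ω₀ = 1/√(LC).
Step 2 — ω₀ = 1/√(0.00537·2.19e-05) = 2916 rad/s.
Step 3 — f₀ = ω₀/(2π) = 464.1 Hz.
Step 4 — Series Q: Q = ω₀L/R = 2916·0.00537/1810 = 0.008651.
Step 5 — 3dB bandwidth: Δω = ω₀/Q = 3.371e+05 rad/s; BW = Δω/(2π) = 5.364e+04 Hz.

(a) f₀ = 464.1 Hz  (b) Q = 0.008651  (c) BW = 5.364e+04 Hz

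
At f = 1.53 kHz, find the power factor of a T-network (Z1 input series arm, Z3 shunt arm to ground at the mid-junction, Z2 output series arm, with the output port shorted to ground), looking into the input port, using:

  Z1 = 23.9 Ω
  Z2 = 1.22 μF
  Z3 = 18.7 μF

Step 1 — Angular frequency: ω = 2π·f = 2π·1530 = 9613 rad/s.
Step 2 — Component impedances:
  Z1: Z = R = 23.9 Ω
  Z2: Z = 1/(jωC) = -j/(ω·C) = 0 - j85.26 Ω
  Z3: Z = 1/(jωC) = -j/(ω·C) = 0 - j5.563 Ω
Step 3 — With the output port shorted to ground, the output series arm Z2 runs from the junction to ground; the shunt arm Z3 also runs from the junction to ground. They appear in parallel: Z3 || Z2 = 0 - j5.222 Ω.
Step 4 — Series with input arm Z1: Z_in = Z1 + (Z3 || Z2) = 23.9 - j5.222 Ω = 24.46∠-12.3° Ω.
Step 5 — Power factor: PF = cos(φ) = Re(Z)/|Z| = 23.9/24.4638 = 0.977.
Step 6 — Type: Im(Z) = -5.222 ⇒ leading (phase φ = -12.3°).

PF = 0.977 (leading, φ = -12.3°)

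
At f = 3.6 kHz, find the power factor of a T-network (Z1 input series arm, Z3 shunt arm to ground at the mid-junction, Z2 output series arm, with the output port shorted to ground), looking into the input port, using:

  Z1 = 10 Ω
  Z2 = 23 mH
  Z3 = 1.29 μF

Step 1 — Angular frequency: ω = 2π·f = 2π·3600 = 2.262e+04 rad/s.
Step 2 — Component impedances:
  Z1: Z = R = 10 Ω
  Z2: Z = jωL = j·2.262e+04·0.023 = 0 + j520.2 Ω
  Z3: Z = 1/(jωC) = -j/(ω·C) = 0 - j34.27 Ω
Step 3 — With the output port shorted to ground, the output series arm Z2 runs from the junction to ground; the shunt arm Z3 also runs from the junction to ground. They appear in parallel: Z3 || Z2 = 0 - j36.69 Ω.
Step 4 — Series with input arm Z1: Z_in = Z1 + (Z3 || Z2) = 10 - j36.69 Ω = 38.03∠-74.8° Ω.
Step 5 — Power factor: PF = cos(φ) = Re(Z)/|Z| = 10/38.03 = 0.263.
Step 6 — Type: Im(Z) = -36.69 ⇒ leading (phase φ = -74.8°).

PF = 0.263 (leading, φ = -74.8°)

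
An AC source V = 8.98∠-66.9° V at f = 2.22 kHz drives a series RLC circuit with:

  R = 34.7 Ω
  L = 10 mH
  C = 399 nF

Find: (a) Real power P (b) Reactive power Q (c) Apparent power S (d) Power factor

Step 1 — Angular frequency: ω = 2π·f = 2π·2220 = 1.395e+04 rad/s.
Step 2 — Component impedances:
  R: Z = R = 34.7 Ω
  L: Z = jωL = j·1.395e+04·0.01 = 0 + j139.5 Ω
  C: Z = 1/(jωC) = -j/(ω·C) = 0 - j179.7 Ω
Step 3 — Series combination: Z_total = R + L + C = 34.7 - j40.19 Ω = 53.1∠-49.2° Ω.
Step 4 — Source phasor: V = 8.98∠-66.9° V = 3.523 - j8.26 V.
Step 5 — Current: I = V / Z = 0.1611 - j0.05144 A = 0.1691∠-17.7° A.
Step 6 — Complex power: S = V·I* = 0.9925 - j1.15 VA.
Step 7 — Real power: P = Re(S) = 0.9925 W.
Step 8 — Reactive power: Q = Im(S) = -1.15 VAR.
Step 9 — Apparent power: |S| = 1.519 VA.
Step 10 — Power factor: PF = P/|S| = 0.6535 (leading).

(a) P = 0.9925 W  (b) Q = -1.15 VAR  (c) S = 1.519 VA  (d) PF = 0.6535 (leading)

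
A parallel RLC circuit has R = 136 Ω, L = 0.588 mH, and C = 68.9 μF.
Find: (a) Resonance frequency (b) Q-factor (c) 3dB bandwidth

Step 1 — Resonance: ω₀ = 1/√(LC) = 1/√(0.000588·6.89e-05) = 4968 rad/s.
Step 2 — f₀ = ω₀/(2π) = 790.7 Hz.
Step 3 — Parallel Q: Q = R/(ω₀L) = 136/(4968·0.000588) = 46.55.
Step 4 — Bandwidth: Δω = ω₀/Q = 106.7 rad/s; BW = Δω/(2π) = 16.98 Hz.

(a) f₀ = 790.7 Hz  (b) Q = 46.55  (c) BW = 16.98 Hz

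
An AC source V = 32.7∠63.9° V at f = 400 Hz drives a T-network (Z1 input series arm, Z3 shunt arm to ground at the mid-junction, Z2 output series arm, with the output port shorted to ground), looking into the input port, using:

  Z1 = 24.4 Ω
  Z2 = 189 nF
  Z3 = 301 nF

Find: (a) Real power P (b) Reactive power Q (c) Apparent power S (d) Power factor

Step 1 — Angular frequency: ω = 2π·f = 2π·400 = 2513 rad/s.
Step 2 — Component impedances:
  Z1: Z = R = 24.4 Ω
  Z2: Z = 1/(jωC) = -j/(ω·C) = 0 - j2105 Ω
  Z3: Z = 1/(jωC) = -j/(ω·C) = 0 - j1322 Ω
Step 3 — With the output port shorted to ground, the output series arm Z2 runs from the junction to ground; the shunt arm Z3 also runs from the junction to ground. They appear in parallel: Z3 || Z2 = 0 - j812 Ω.
Step 4 — Series with input arm Z1: Z_in = Z1 + (Z3 || Z2) = 24.4 - j812 Ω = 812.4∠-88.3° Ω.
Step 5 — Source phasor: V = 32.7∠63.9° V = 14.39 + j29.37 V.
Step 6 — Current: I = V / Z = -0.0356 + j0.01879 A = 0.04025∠152.2° A.
Step 7 — Complex power: S = V·I* = 0.03953 - j1.316 VA.
Step 8 — Real power: P = Re(S) = 0.03953 W.
Step 9 — Reactive power: Q = Im(S) = -1.316 VAR.
Step 10 — Apparent power: |S| = 1.316 VA.
Step 11 — Power factor: PF = P/|S| = 0.03004 (leading).

(a) P = 0.03953 W  (b) Q = -1.316 VAR  (c) S = 1.316 VA  (d) PF = 0.03004 (leading)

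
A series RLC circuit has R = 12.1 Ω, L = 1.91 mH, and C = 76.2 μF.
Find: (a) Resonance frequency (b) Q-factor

Step 1 — Resonance condition Im(Z)=0 gives ω₀ = 1/√(LC).
Step 2 — ω₀ = 1/√(0.00191·7.62e-05) = 2621 rad/s.
Step 3 — f₀ = ω₀/(2π) = 417.2 Hz.
Step 4 — Series Q: Q = ω₀L/R = 2621·0.00191/12.1 = 0.4138.

(a) f₀ = 417.2 Hz  (b) Q = 0.4138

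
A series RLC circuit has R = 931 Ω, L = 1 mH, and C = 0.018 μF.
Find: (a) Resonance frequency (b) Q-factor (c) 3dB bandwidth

Step 1 — Resonance: ω₀ = 1/√(LC) = 1/√(0.001·1.8e-08) = 2.357e+05 rad/s.
Step 2 — f₀ = ω₀/(2π) = 3.751e+04 Hz.
Step 3 — Series Q: Q = ω₀L/R = 2.357e+05·0.001/931 = 0.2532.
Step 4 — Bandwidth: Δω = ω₀/Q = 9.31e+05 rad/s; BW = Δω/(2π) = 1.482e+05 Hz.

(a) f₀ = 3.751e+04 Hz  (b) Q = 0.2532  (c) BW = 1.482e+05 Hz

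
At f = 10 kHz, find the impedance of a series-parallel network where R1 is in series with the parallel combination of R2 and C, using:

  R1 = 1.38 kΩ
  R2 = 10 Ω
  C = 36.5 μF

Step 1 — Angular frequency: ω = 2π·f = 2π·1e+04 = 6.283e+04 rad/s.
Step 2 — Component impedances:
  R1: Z = R = 1380 Ω
  R2: Z = R = 10 Ω
  C: Z = 1/(jωC) = -j/(ω·C) = 0 - j0.436 Ω
Step 3 — Parallel branch: R2 || C = 1/(1/R2 + 1/C) = 0.01898 - j0.4352 Ω.
Step 4 — Series with R1: Z_total = R1 + (R2 || C) = 1380 - j0.4352 Ω = 1380∠-0.0° Ω.

Z = 1380 - j0.4352 Ω = 1380∠-0.0° Ω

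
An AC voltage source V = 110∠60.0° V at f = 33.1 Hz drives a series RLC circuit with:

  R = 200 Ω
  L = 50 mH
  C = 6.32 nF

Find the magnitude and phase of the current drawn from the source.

Step 1 — Angular frequency: ω = 2π·f = 2π·33.1 = 208 rad/s.
Step 2 — Component impedances:
  R: Z = R = 200 Ω
  L: Z = jωL = j·208·0.05 = 0 + j10.4 Ω
  C: Z = 1/(jωC) = -j/(ω·C) = 0 - j7.608e+05 Ω
Step 3 — Series combination: Z_total = R + L + C = 200 - j7.608e+05 Ω = 7.608e+05∠-90.0° Ω.
Step 4 — Source phasor: V = 110∠60.0° V = 55 + j95.26 V.
Step 5 — Ohm's law: I = V / Z_total = (55 + j95.26) / (200 - j7.608e+05) = -0.0001252 + j7.233e-05 A.
Step 6 — Convert to polar: |I| = 0.0001446 A, ∠I = 150.0°.

I = 0.0001446∠150.0° A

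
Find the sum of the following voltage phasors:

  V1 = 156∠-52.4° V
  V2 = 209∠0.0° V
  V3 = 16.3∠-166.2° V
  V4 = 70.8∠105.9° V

Step 1 — Convert each phasor to rectangular form:
  V1 = 156·(cos(-52.4°) + j·sin(-52.4°)) = 95.18 - j123.6 V
  V2 = 209·(cos(0.0°) + j·sin(0.0°)) = 209 V
  V3 = 16.3·(cos(-166.2°) + j·sin(-166.2°)) = -15.83 - j3.888 V
  V4 = 70.8·(cos(105.9°) + j·sin(105.9°)) = -19.4 + j68.09 V
Step 2 — Sum components: V_total = 269 - j59.39 V.
Step 3 — Convert to polar: |V_total| = 275.4 V, ∠V_total = -12.5°.

V_total = 275.4∠-12.5° V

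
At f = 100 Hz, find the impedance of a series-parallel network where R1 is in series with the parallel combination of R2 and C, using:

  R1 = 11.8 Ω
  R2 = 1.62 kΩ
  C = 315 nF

Step 1 — Angular frequency: ω = 2π·f = 2π·100 = 628.3 rad/s.
Step 2 — Component impedances:
  R1: Z = R = 11.8 Ω
  R2: Z = R = 1620 Ω
  C: Z = 1/(jωC) = -j/(ω·C) = 0 - j5053 Ω
Step 3 — Parallel branch: R2 || C = 1/(1/R2 + 1/C) = 1469 - j471 Ω.
Step 4 — Series with R1: Z_total = R1 + (R2 || C) = 1481 - j471 Ω = 1554∠-17.6° Ω.

Z = 1481 - j471 Ω = 1554∠-17.6° Ω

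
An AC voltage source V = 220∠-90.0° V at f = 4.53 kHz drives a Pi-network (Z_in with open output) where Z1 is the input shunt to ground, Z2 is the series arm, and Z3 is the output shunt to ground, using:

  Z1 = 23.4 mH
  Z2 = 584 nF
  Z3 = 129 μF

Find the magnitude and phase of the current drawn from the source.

Step 1 — Angular frequency: ω = 2π·f = 2π·4530 = 2.846e+04 rad/s.
Step 2 — Component impedances:
  Z1: Z = jωL = j·2.846e+04·0.0234 = 0 + j666 Ω
  Z2: Z = 1/(jωC) = -j/(ω·C) = 0 - j60.16 Ω
  Z3: Z = 1/(jωC) = -j/(ω·C) = 0 - j0.2724 Ω
Step 3 — With open output, the series arm Z2 and the output shunt Z3 appear in series to ground: Z2 + Z3 = 0 - j60.43 Ω.
Step 4 — Parallel with input shunt Z1: Z_in = Z1 || (Z2 + Z3) = 0 - j66.46 Ω = 66.46∠-90.0° Ω.
Step 5 — Source phasor: V = 220∠-90.0° V = 0 - j220 V.
Step 6 — Ohm's law: I = V / Z_total = (0 - j220) / (0 - j66.46) = 3.31 A.
Step 7 — Convert to polar: |I| = 3.31 A, ∠I = 0.0°.

I = 3.31∠0.0° A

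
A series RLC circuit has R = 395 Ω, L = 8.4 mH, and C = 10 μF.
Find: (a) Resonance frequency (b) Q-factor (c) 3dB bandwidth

Step 1 — Resonance: ω₀ = 1/√(LC) = 1/√(0.0084·1e-05) = 3450 rad/s.
Step 2 — f₀ = ω₀/(2π) = 549.1 Hz.
Step 3 — Series Q: Q = ω₀L/R = 3450·0.0084/395 = 0.07337.
Step 4 — Bandwidth: Δω = ω₀/Q = 4.702e+04 rad/s; BW = Δω/(2π) = 7484 Hz.

(a) f₀ = 549.1 Hz  (b) Q = 0.07337  (c) BW = 7484 Hz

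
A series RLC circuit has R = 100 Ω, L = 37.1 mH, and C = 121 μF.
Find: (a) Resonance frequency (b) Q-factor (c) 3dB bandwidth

Step 1 — Resonance: ω₀ = 1/√(LC) = 1/√(0.0371·0.000121) = 472 rad/s.
Step 2 — f₀ = ω₀/(2π) = 75.12 Hz.
Step 3 — Series Q: Q = ω₀L/R = 472·0.0371/100 = 0.1751.
Step 4 — Bandwidth: Δω = ω₀/Q = 2695 rad/s; BW = Δω/(2π) = 429 Hz.

(a) f₀ = 75.12 Hz  (b) Q = 0.1751  (c) BW = 429 Hz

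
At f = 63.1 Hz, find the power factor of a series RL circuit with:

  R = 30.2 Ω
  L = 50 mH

Step 1 — Angular frequency: ω = 2π·f = 2π·63.1 = 396.5 rad/s.
Step 2 — Component impedances:
  R: Z = R = 30.2 Ω
  L: Z = jωL = j·396.5·0.05 = 0 + j19.82 Ω
Step 3 — Series combination: Z_total = R + L = 30.2 + j19.82 Ω = 36.12∠33.3° Ω.
Step 4 — Power factor: PF = cos(φ) = Re(Z)/|Z| = 30.2/36.125 = 0.836.
Step 5 — Type: Im(Z) = 19.82 ⇒ lagging (phase φ = 33.3°).

PF = 0.836 (lagging, φ = 33.3°)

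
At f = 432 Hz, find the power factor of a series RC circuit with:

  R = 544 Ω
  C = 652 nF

Step 1 — Angular frequency: ω = 2π·f = 2π·432 = 2714 rad/s.
Step 2 — Component impedances:
  R: Z = R = 544 Ω
  C: Z = 1/(jωC) = -j/(ω·C) = 0 - j565.1 Ω
Step 3 — Series combination: Z_total = R + C = 544 - j565.1 Ω = 784.4∠-46.1° Ω.
Step 4 — Power factor: PF = cos(φ) = Re(Z)/|Z| = 544/784.36 = 0.6936.
Step 5 — Type: Im(Z) = -565.1 ⇒ leading (phase φ = -46.1°).

PF = 0.6936 (leading, φ = -46.1°)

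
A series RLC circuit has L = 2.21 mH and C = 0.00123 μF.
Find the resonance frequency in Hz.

Step 1 — Resonance condition Im(Z)=0 gives ω₀ = 1/√(LC).
Step 2 — ω₀ = 1/√(0.00221·1.23e-09) = 6.065e+05 rad/s.
Step 3 — f₀ = ω₀/(2π) = 9.653e+04 Hz.

f₀ = 9.653e+04 Hz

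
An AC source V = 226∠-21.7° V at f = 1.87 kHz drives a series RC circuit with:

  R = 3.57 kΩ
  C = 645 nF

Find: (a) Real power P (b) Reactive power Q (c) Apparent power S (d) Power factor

Step 1 — Angular frequency: ω = 2π·f = 2π·1870 = 1.175e+04 rad/s.
Step 2 — Component impedances:
  R: Z = R = 3570 Ω
  C: Z = 1/(jωC) = -j/(ω·C) = 0 - j132 Ω
Step 3 — Series combination: Z_total = R + C = 3570 - j132 Ω = 3572∠-2.1° Ω.
Step 4 — Source phasor: V = 226∠-21.7° V = 210 - j83.56 V.
Step 5 — Current: I = V / Z = 0.0596 - j0.0212 A = 0.06326∠-19.6° A.
Step 6 — Complex power: S = V·I* = 14.29 - j0.5281 VA.
Step 7 — Real power: P = Re(S) = 14.29 W.
Step 8 — Reactive power: Q = Im(S) = -0.5281 VAR.
Step 9 — Apparent power: |S| = 14.3 VA.
Step 10 — Power factor: PF = P/|S| = 0.9993 (leading).

(a) P = 14.29 W  (b) Q = -0.5281 VAR  (c) S = 14.3 VA  (d) PF = 0.9993 (leading)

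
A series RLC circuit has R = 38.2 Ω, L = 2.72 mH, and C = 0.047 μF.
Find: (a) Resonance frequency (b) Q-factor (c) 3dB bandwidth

Step 1 — Resonance: ω₀ = 1/√(LC) = 1/√(0.00272·4.7e-08) = 8.844e+04 rad/s.
Step 2 — f₀ = ω₀/(2π) = 1.408e+04 Hz.
Step 3 — Series Q: Q = ω₀L/R = 8.844e+04·0.00272/38.2 = 6.298.
Step 4 — Bandwidth: Δω = ω₀/Q = 1.404e+04 rad/s; BW = Δω/(2π) = 2235 Hz.

(a) f₀ = 1.408e+04 Hz  (b) Q = 6.298  (c) BW = 2235 Hz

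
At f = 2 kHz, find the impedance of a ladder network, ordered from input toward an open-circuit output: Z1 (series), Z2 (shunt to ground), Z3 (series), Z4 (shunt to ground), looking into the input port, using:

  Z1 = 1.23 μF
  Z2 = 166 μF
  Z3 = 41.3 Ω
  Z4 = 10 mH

Step 1 — Angular frequency: ω = 2π·f = 2π·2000 = 1.257e+04 rad/s.
Step 2 — Component impedances:
  Z1: Z = 1/(jωC) = -j/(ω·C) = 0 - j64.7 Ω
  Z2: Z = 1/(jωC) = -j/(ω·C) = 0 - j0.4794 Ω
  Z3: Z = R = 41.3 Ω
  Z4: Z = jωL = j·1.257e+04·0.01 = 0 + j125.7 Ω
Step 3 — Ladder network (open output): work backward from the far end, alternating series and parallel combinations. Z_in = 0.0005462 - j65.18 Ω = 65.18∠-90.0° Ω.

Z = 0.0005462 - j65.18 Ω = 65.18∠-90.0° Ω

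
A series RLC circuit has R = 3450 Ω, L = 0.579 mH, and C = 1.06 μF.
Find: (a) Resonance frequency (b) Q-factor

Step 1 — Resonance condition Im(Z)=0 gives ω₀ = 1/√(LC).
Step 2 — ω₀ = 1/√(0.000579·1.06e-06) = 4.037e+04 rad/s.
Step 3 — f₀ = ω₀/(2π) = 6424 Hz.
Step 4 — Series Q: Q = ω₀L/R = 4.037e+04·0.000579/3450 = 0.006774.

(a) f₀ = 6424 Hz  (b) Q = 0.006774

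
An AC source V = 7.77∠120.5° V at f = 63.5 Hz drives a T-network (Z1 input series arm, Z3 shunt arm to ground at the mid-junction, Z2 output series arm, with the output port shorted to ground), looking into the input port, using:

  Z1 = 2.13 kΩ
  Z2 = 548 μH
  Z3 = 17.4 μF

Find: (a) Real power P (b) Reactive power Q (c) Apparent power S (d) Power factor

Step 1 — Angular frequency: ω = 2π·f = 2π·63.5 = 399 rad/s.
Step 2 — Component impedances:
  Z1: Z = R = 2130 Ω
  Z2: Z = jωL = j·399·0.000548 = 0 + j0.2186 Ω
  Z3: Z = 1/(jωC) = -j/(ω·C) = 0 - j144 Ω
Step 3 — With the output port shorted to ground, the output series arm Z2 runs from the junction to ground; the shunt arm Z3 also runs from the junction to ground. They appear in parallel: Z3 || Z2 = 0 + j0.219 Ω.
Step 4 — Series with input arm Z1: Z_in = Z1 + (Z3 || Z2) = 2130 + j0.219 Ω = 2130∠0.0° Ω.
Step 5 — Source phasor: V = 7.77∠120.5° V = -3.944 + j6.695 V.
Step 6 — Current: I = V / Z = -0.001851 + j0.003143 A = 0.003648∠120.5° A.
Step 7 — Complex power: S = V·I* = 0.02834 + j2.914e-06 VA.
Step 8 — Real power: P = Re(S) = 0.02834 W.
Step 9 — Reactive power: Q = Im(S) = 2.914e-06 VAR.
Step 10 — Apparent power: |S| = 0.02834 VA.
Step 11 — Power factor: PF = P/|S| = 1 (lagging).

(a) P = 0.02834 W  (b) Q = 2.914e-06 VAR  (c) S = 0.02834 VA  (d) PF = 1 (lagging)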